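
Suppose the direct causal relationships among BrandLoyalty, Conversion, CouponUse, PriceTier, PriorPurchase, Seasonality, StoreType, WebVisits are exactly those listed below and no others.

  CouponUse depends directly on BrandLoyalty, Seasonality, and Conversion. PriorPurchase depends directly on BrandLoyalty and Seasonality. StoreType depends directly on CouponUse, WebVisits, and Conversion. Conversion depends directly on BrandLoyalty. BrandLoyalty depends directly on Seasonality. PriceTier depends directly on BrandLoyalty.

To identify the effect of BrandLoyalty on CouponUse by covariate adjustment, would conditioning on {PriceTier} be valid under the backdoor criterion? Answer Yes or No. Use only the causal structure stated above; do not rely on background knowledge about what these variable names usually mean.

Backdoor paths from BrandLoyalty to CouponUse (paths whose first edge points into BrandLoyalty):
  P1: BrandLoyalty <- Seasonality -> CouponUse
Condition 1 (no descendant of BrandLoyalty in the set): FAILS — PriceTier is a descendant of BrandLoyalty.
Condition 2 (every backdoor path blocked by {PriceTier}):
  P1: open — no interior node is in the conditioning set.
{PriceTier} does not satisfy the backdoor criterion.

No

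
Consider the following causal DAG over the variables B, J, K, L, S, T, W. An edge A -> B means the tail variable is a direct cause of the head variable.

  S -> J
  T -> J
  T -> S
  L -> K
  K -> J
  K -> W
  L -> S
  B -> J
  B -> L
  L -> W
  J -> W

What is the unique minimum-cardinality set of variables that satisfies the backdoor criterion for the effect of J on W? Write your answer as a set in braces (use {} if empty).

{K, L}

Variables eligible for adjustment (non-descendants of J, excluding J and W): {B, K, L, S, T}.
Backdoor paths from J to W:
  P1: J <- T -> S <- L -> K -> W
  P2: J <- T -> S <- L -> W
  P3: J <- B -> L -> K -> W
  P4: J <- B -> L -> W
  P5: J <- S <- L -> K -> W
  P6: J <- S <- L -> W
  P7: J <- K <- L -> W
  P8: J <- K -> W
The empty set is not sufficient: P3 (J <- B -> L -> K -> W) has no collider blocking it and no conditioned non-collider, so it is open.
Try {K, L}:
  P1: blocked at collider S (neither it nor any descendant is in the conditioning set).
  P2: blocked at collider S (neither it nor any descendant is in the conditioning set).
  P3: blocked at chain node L ∈ conditioning set.
  P4: blocked at chain node L ∈ conditioning set.
  P5: blocked at fork node L ∈ conditioning set.
  P6: blocked at fork node L ∈ conditioning set.
  P7: blocked at chain node K ∈ conditioning set.
  P8: blocked at fork node K ∈ conditioning set.
{K, L} contains no descendant of J and blocks every backdoor path.
Every element of {K, L} is needed (dropping K leaves P8 open; dropping L leaves P4 open), so no proper subset is valid.
Among all size-2 subsets of the eligible variables, only {K, L} blocks every backdoor path, so it is the unique smallest valid adjustment set.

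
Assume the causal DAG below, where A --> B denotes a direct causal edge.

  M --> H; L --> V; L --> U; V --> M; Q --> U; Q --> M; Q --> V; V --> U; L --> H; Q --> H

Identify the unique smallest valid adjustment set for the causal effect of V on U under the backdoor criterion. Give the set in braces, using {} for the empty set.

{L, Q}

Variables eligible for adjustment (non-descendants of V, excluding V and U): {L, Q}.
Backdoor paths from V to U:
  P1: V <- L -> H <- Q -> U
  P2: V <- L -> H <- M <- Q -> U
  P3: V <- L -> U
  P4: V <- Q -> M -> H <- L -> U
  P5: V <- Q -> H <- L -> U
  P6: V <- Q -> U
The empty set is not sufficient: P3 (V <- L -> U) has no collider blocking it and no conditioned non-collider, so it is open.
Try {L, Q}:
  P1: blocked at fork node L ∈ conditioning set.
  P2: blocked at fork node L ∈ conditioning set.
  P3: blocked at fork node L ∈ conditioning set.
  P4: blocked at fork node Q ∈ conditioning set.
  P5: blocked at fork node Q ∈ conditioning set.
  P6: blocked at fork node Q ∈ conditioning set.
{L, Q} contains no descendant of V and blocks every backdoor path.
Every element of {L, Q} is needed (dropping L leaves P3 open; dropping Q leaves P6 open), so no proper subset is valid.
Among all size-2 subsets of the eligible variables, only {L, Q} blocks every backdoor path, so it is the unique smallest valid adjustment set.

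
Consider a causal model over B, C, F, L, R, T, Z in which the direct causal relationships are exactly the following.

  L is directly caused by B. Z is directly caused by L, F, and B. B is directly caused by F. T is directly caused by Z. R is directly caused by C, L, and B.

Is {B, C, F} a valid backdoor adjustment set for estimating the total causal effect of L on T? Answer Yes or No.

Backdoor paths from L to T (paths whose first edge points into L):
  P1: L <- B <- F -> Z -> T
  P2: L <- B -> Z -> T
Condition 1 (no descendant of L in the set): holds — descendants of L are {R, T, Z}; none are in {B, C, F}.
Condition 2 (every backdoor path blocked by {B, C, F}):
  P1: blocked at chain node B ∈ conditioning set.
  P2: blocked at fork node B ∈ conditioning set.
{B, C, F} satisfies the backdoor criterion.

Yes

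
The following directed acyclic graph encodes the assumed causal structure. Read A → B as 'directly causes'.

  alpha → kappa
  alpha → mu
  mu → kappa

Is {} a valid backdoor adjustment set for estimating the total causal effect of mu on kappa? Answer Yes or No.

Backdoor paths from mu to kappa (paths whose first edge points into mu):
  P1: mu <- alpha -> kappa
Condition 1 (no descendant of mu in the set): holds — descendants of mu are {kappa}; none are in {}.
Condition 2 (every backdoor path blocked by {}):
  P1: open — no interior node is in the conditioning set.
{} does not satisfy the backdoor criterion.

No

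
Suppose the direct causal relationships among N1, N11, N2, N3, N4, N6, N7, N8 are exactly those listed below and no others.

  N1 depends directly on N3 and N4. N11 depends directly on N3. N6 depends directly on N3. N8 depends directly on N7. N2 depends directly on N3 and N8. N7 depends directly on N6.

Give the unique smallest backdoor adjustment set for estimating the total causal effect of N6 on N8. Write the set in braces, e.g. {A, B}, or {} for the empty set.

{}

Variables eligible for adjustment (non-descendants of N6, excluding N6 and N8): {N1, N11, N3, N4}.
Backdoor paths from N6 to N8:
  P1: N6 <- N3 -> N2 <- N8
Each backdoor path contains an unconditioned collider, so every path is already blocked with the empty conditioning set:
  P1: blocked at collider N2 (neither it nor any descendant is in the conditioning set).
The empty set is therefore the unique smallest valid set.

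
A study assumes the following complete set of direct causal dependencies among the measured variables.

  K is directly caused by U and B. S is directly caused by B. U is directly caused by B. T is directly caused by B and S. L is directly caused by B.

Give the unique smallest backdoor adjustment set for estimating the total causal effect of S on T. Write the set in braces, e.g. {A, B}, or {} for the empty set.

Variables eligible for adjustment (non-descendants of S, excluding S and T): {B, K, L, U}.
Backdoor paths from S to T:
  P1: S <- B -> T
The empty set is not sufficient: P1 (S <- B -> T) has no collider blocking it and no conditioned non-collider, so it is open.
Try {B}:
  P1: blocked at fork node B ∈ conditioning set.
{B} contains no descendant of S and blocks every backdoor path.
No other singleton works — e.g. {U} leaves P1 open — so {B} is the unique smallest valid adjustment set.

{B}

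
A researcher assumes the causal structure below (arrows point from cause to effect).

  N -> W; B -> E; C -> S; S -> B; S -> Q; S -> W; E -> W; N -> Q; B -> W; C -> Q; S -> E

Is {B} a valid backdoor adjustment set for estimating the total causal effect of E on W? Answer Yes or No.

Backdoor paths from E to W (paths whose first edge points into E):
  P1: E <- S <- C -> Q <- N -> W
  P2: E <- S -> Q <- N -> W
  P3: E <- S -> B -> W
  P4: E <- S -> W
  P5: E <- B <- S <- C -> Q <- N -> W
  P6: E <- B <- S -> Q <- N -> W
  P7: E <- B <- S -> W
  P8: E <- B -> W
Condition 1 (no descendant of E in the set): holds — descendants of E are {W}; none are in {B}.
Condition 2 (every backdoor path blocked by {B}):
  P1: blocked at collider Q (neither it nor any descendant is in the conditioning set).
  P2: blocked at collider Q (neither it nor any descendant is in the conditioning set).
  P3: blocked at chain node B ∈ conditioning set.
  P4: open — no interior node is in the conditioning set.
  P5: blocked at chain node B ∈ conditioning set.
  P6: blocked at chain node B ∈ conditioning set.
  P7: blocked at chain node B ∈ conditioning set.
  P8: blocked at fork node B ∈ conditioning set.
{B} does not satisfy the backdoor criterion.

No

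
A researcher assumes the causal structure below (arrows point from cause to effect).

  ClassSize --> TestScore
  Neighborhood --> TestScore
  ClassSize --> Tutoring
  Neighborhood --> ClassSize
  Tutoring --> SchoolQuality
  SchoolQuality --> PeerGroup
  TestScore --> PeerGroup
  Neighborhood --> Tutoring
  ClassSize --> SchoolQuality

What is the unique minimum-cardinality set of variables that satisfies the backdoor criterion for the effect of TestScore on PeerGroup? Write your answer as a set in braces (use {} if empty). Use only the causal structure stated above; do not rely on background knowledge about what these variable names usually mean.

Variables eligible for adjustment (non-descendants of TestScore, excluding TestScore and PeerGroup): {ClassSize, Neighborhood, SchoolQuality, Tutoring}.
Backdoor paths from TestScore to PeerGroup:
  P1: TestScore <- Neighborhood -> ClassSize -> Tutoring -> SchoolQuality -> PeerGroup
  P2: TestScore <- Neighborhood -> ClassSize -> SchoolQuality -> PeerGroup
  P3: TestScore <- Neighborhood -> Tutoring <- ClassSize -> SchoolQuality -> PeerGroup
  P4: TestScore <- Neighborhood -> Tutoring -> SchoolQuality -> PeerGroup
  P5: TestScore <- ClassSize <- Neighborhood -> Tutoring -> SchoolQuality -> PeerGroup
  P6: TestScore <- ClassSize -> Tutoring -> SchoolQuality -> PeerGroup
  P7: TestScore <- ClassSize -> SchoolQuality -> PeerGroup
The empty set is not sufficient: P1 (TestScore <- Neighborhood -> ClassSize -> Tutoring -> SchoolQuality -> PeerGroup) has no collider blocking it and no conditioned non-collider, so it is open.
Try {SchoolQuality}:
  P1: blocked at chain node SchoolQuality ∈ conditioning set.
  P2: blocked at chain node SchoolQuality ∈ conditioning set.
  P3: blocked at chain node SchoolQuality ∈ conditioning set.
  P4: blocked at chain node SchoolQuality ∈ conditioning set.
  P5: blocked at chain node SchoolQuality ∈ conditioning set.
  P6: blocked at chain node SchoolQuality ∈ conditioning set.
  P7: blocked at chain node SchoolQuality ∈ conditioning set.
{SchoolQuality} contains no descendant of TestScore and blocks every backdoor path.
No other singleton works — e.g. {Neighborhood} leaves P6 open — so {SchoolQuality} is the unique smallest valid adjustment set.

{SchoolQuality}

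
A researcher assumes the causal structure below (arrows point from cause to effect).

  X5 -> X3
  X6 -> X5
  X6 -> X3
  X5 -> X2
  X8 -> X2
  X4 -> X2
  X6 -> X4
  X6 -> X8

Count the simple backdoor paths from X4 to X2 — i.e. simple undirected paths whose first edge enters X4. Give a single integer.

A backdoor path from X4 to X2 is any simple undirected path whose first edge points into X4 (i.e. leaves X4 via a parent).
Parents of X4: {X6}.
Enumerating:
  P1: X4 <- X6 -> X5 -> X2
  P2: X4 <- X6 -> X8 -> X2
  P3: X4 <- X6 -> X3 <- X5 -> X2
That exhausts the simple backdoor paths. Count: 3.

3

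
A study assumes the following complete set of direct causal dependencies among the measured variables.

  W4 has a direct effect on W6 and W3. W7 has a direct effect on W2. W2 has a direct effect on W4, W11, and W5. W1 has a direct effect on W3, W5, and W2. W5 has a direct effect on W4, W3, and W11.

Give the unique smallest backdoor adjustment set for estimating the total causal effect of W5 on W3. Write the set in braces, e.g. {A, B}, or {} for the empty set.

{W1, W2}

Variables eligible for adjustment (non-descendants of W5, excluding W5 and W3): {W1, W2, W7}.
Backdoor paths from W5 to W3:
  P1: W5 <- W1 -> W2 -> W4 -> W3
  P2: W5 <- W1 -> W3
  P3: W5 <- W2 <- W1 -> W3
  P4: W5 <- W2 -> W4 -> W3
The empty set is not sufficient: P1 (W5 <- W1 -> W2 -> W4 -> W3) has no collider blocking it and no conditioned non-collider, so it is open.
Try {W1, W2}:
  P1: blocked at fork node W1 ∈ conditioning set.
  P2: blocked at fork node W1 ∈ conditioning set.
  P3: blocked at chain node W2 ∈ conditioning set.
  P4: blocked at fork node W2 ∈ conditioning set.
{W1, W2} contains no descendant of W5 and blocks every backdoor path.
Every element of {W1, W2} is needed (dropping W1 leaves P2 open; dropping W2 leaves P4 open), so no proper subset is valid.
Among all size-2 subsets of the eligible variables, only {W1, W2} blocks every backdoor path, so it is the unique smallest valid adjustment set.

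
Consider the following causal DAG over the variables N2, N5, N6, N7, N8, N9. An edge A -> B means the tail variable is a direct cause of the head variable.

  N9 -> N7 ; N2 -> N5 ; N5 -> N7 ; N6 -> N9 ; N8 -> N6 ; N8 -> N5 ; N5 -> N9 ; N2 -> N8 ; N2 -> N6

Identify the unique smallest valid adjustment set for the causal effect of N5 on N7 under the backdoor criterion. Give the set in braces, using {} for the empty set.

{N6}

Variables eligible for adjustment (non-descendants of N5, excluding N5 and N7): {N2, N6, N8}.
Backdoor paths from N5 to N7:
  P1: N5 <- N2 -> N8 -> N6 -> N9 -> N7
  P2: N5 <- N2 -> N6 -> N9 -> N7
  P3: N5 <- N8 <- N2 -> N6 -> N9 -> N7
  P4: N5 <- N8 -> N6 -> N9 -> N7
The empty set is not sufficient: P1 (N5 <- N2 -> N8 -> N6 -> N9 -> N7) has no collider blocking it and no conditioned non-collider, so it is open.
Try {N6}:
  P1: blocked at chain node N6 ∈ conditioning set.
  P2: blocked at chain node N6 ∈ conditioning set.
  P3: blocked at chain node N6 ∈ conditioning set.
  P4: blocked at chain node N6 ∈ conditioning set.
{N6} contains no descendant of N5 and blocks every backdoor path.
No other singleton works — e.g. {N2} leaves P4 open — so {N6} is the unique smallest valid adjustment set.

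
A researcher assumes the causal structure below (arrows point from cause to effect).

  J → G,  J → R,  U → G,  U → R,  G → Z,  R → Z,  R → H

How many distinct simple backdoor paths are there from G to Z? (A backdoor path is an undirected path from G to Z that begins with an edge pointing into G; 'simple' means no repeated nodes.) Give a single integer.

2

A backdoor path from G to Z is any simple undirected path whose first edge points into G (i.e. leaves G via a parent).
Parents of G: {J, U}.
Enumerating:
  P1: G <- J -> R -> Z
  P2: G <- U -> R -> Z
That exhausts the simple backdoor paths. Count: 2.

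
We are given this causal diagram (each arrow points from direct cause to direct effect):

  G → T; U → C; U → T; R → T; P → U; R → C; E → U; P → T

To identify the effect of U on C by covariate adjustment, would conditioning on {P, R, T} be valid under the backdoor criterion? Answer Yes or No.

Backdoor paths from U to C (paths whose first edge points into U):
  P1: U <- P -> T <- R -> C
Condition 1 (no descendant of U in the set): FAILS — T is a descendant of U.
Condition 2 (every backdoor path blocked by {P, R, T}):
  P1: blocked at fork node P ∈ conditioning set.
{P, R, T} does not satisfy the backdoor criterion.

No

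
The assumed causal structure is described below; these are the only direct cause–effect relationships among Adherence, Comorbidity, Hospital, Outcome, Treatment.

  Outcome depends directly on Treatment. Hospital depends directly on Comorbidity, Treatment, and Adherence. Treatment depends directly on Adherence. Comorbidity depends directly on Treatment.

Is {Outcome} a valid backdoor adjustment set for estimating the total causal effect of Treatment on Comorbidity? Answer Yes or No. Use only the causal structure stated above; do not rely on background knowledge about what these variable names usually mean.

No

Backdoor paths from Treatment to Comorbidity (paths whose first edge points into Treatment):
  P1: Treatment <- Adherence -> Hospital <- Comorbidity
Condition 1 (no descendant of Treatment in the set): FAILS — Outcome is a descendant of Treatment.
Condition 2 (every backdoor path blocked by {Outcome}):
  P1: blocked at collider Hospital (neither it nor any descendant is in the conditioning set).
{Outcome} does not satisfy the backdoor criterion.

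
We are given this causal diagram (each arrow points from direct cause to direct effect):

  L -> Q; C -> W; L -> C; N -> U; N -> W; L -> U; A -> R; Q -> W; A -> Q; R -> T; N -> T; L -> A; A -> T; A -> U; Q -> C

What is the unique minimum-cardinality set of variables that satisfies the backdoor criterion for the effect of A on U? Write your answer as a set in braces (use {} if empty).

{L}

Variables eligible for adjustment (non-descendants of A, excluding A and U): {L, N}.
Backdoor paths from A to U:
  P1: A <- L -> Q -> C -> W <- N -> U
  P2: A <- L -> Q -> W <- N -> U
  P3: A <- L -> U
  P4: A <- L -> C <- Q -> W <- N -> U
  P5: A <- L -> C -> W <- N -> U
The empty set is not sufficient: P3 (A <- L -> U) has no collider blocking it and no conditioned non-collider, so it is open.
Try {L}:
  P1: blocked at fork node L ∈ conditioning set.
  P2: blocked at fork node L ∈ conditioning set.
  P3: blocked at fork node L ∈ conditioning set.
  P4: blocked at fork node L ∈ conditioning set.
  P5: blocked at fork node L ∈ conditioning set.
{L} contains no descendant of A and blocks every backdoor path.
No other singleton works — e.g. {N} leaves P3 open — so {L} is the unique smallest valid adjustment set.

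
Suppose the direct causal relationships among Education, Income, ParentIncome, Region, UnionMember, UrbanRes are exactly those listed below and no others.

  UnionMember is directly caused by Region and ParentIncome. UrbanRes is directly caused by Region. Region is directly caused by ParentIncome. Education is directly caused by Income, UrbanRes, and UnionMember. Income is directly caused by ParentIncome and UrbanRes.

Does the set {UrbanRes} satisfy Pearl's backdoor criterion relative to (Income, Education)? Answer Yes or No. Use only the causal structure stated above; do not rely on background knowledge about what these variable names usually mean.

No

Backdoor paths from Income to Education (paths whose first edge points into Income):
  P1: Income <- ParentIncome -> Region -> UrbanRes -> Education
  P2: Income <- ParentIncome -> Region -> UnionMember -> Education
  P3: Income <- ParentIncome -> UnionMember <- Region -> UrbanRes -> Education
  P4: Income <- ParentIncome -> UnionMember -> Education
  P5: Income <- UrbanRes <- Region <- ParentIncome -> UnionMember -> Education
  P6: Income <- UrbanRes <- Region -> UnionMember -> Education
  P7: Income <- UrbanRes -> Education
Condition 1 (no descendant of Income in the set): holds — descendants of Income are {Education}; none are in {UrbanRes}.
Condition 2 (every backdoor path blocked by {UrbanRes}):
  P1: blocked at chain node UrbanRes ∈ conditioning set.
  P2: open — no interior node is in the conditioning set.
  P3: blocked at collider UnionMember (neither it nor any descendant is in the conditioning set).
  P4: open — no interior node is in the conditioning set.
  P5: blocked at chain node UrbanRes ∈ conditioning set.
  P6: blocked at chain node UrbanRes ∈ conditioning set.
  P7: blocked at fork node UrbanRes ∈ conditioning set.
{UrbanRes} does not satisfy the backdoor criterion.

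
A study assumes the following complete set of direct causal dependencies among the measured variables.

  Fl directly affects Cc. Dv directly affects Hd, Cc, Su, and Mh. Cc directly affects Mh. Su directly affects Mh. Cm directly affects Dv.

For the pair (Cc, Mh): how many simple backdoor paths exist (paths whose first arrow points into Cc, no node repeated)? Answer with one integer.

A backdoor path from Cc to Mh is any simple undirected path whose first edge points into Cc (i.e. leaves Cc via a parent).
Parents of Cc: {Dv, Fl}.
Enumerating:
  P1: Cc <- Dv -> Su -> Mh
  P2: Cc <- Dv -> Mh
That exhausts the simple backdoor paths. Count: 2.

2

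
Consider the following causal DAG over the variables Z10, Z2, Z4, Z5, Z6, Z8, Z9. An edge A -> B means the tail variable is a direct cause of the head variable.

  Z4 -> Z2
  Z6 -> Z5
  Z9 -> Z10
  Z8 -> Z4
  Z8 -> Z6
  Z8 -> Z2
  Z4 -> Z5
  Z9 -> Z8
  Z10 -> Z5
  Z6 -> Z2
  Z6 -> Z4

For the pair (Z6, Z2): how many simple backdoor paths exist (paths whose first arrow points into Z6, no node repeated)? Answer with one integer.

A backdoor path from Z6 to Z2 is any simple undirected path whose first edge points into Z6 (i.e. leaves Z6 via a parent).
Parents of Z6: {Z8}.
Enumerating:
  P1: Z6 <- Z8 <- Z9 -> Z10 -> Z5 <- Z4 -> Z2
  P2: Z6 <- Z8 -> Z4 -> Z2
  P3: Z6 <- Z8 -> Z2
That exhausts the simple backdoor paths. Count: 3.

3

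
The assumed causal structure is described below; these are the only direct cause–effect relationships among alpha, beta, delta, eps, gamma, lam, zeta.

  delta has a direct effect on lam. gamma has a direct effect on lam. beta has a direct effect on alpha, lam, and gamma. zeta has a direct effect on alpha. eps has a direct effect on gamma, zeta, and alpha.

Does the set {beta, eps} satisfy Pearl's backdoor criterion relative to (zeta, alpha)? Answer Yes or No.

Yes

Backdoor paths from zeta to alpha (paths whose first edge points into zeta):
  P1: zeta <- eps -> alpha
  P2: zeta <- eps -> gamma <- beta -> alpha
  P3: zeta <- eps -> gamma -> lam <- beta -> alpha
Condition 1 (no descendant of zeta in the set): holds — descendants of zeta are {alpha}; none are in {beta, eps}.
Condition 2 (every backdoor path blocked by {beta, eps}):
  P1: blocked at fork node eps ∈ conditioning set.
  P2: blocked at fork node eps ∈ conditioning set.
  P3: blocked at fork node eps ∈ conditioning set.
{beta, eps} satisfies the backdoor criterion.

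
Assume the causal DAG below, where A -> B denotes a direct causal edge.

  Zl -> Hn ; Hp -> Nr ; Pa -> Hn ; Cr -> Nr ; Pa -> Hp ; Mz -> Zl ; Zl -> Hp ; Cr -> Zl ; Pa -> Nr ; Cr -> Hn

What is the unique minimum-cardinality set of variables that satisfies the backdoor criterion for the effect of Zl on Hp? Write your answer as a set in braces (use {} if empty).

Variables eligible for adjustment (non-descendants of Zl, excluding Zl and Hp): {Cr, Mz, Pa}.
Backdoor paths from Zl to Hp:
  P1: Zl <- Cr -> Nr <- Pa -> Hp
  P2: Zl <- Cr -> Nr <- Hp
  P3: Zl <- Cr -> Hn <- Pa -> Hp
  P4: Zl <- Cr -> Hn <- Pa -> Nr <- Hp
Each backdoor path contains an unconditioned collider, so every path is already blocked with the empty conditioning set:
  P1: blocked at collider Nr (neither it nor any descendant is in the conditioning set).
  P2: blocked at collider Nr (neither it nor any descendant is in the conditioning set).
  P3: blocked at collider Hn (neither it nor any descendant is in the conditioning set).
  P4: blocked at collider Hn (neither it nor any descendant is in the conditioning set).
The empty set is therefore the unique smallest valid set.

{}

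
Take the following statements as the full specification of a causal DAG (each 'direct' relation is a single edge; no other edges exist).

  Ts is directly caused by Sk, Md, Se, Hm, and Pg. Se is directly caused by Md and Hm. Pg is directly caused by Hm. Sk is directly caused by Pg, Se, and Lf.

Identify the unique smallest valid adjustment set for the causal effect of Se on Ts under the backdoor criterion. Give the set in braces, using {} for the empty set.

Variables eligible for adjustment (non-descendants of Se, excluding Se and Ts): {Hm, Lf, Md, Pg}.
Backdoor paths from Se to Ts:
  P1: Se <- Hm -> Pg -> Sk -> Ts
  P2: Se <- Hm -> Pg -> Ts
  P3: Se <- Hm -> Ts
  P4: Se <- Md -> Ts
The empty set is not sufficient: P1 (Se <- Hm -> Pg -> Sk -> Ts) has no collider blocking it and no conditioned non-collider, so it is open.
Try {Hm, Md}:
  P1: blocked at fork node Hm ∈ conditioning set.
  P2: blocked at fork node Hm ∈ conditioning set.
  P3: blocked at fork node Hm ∈ conditioning set.
  P4: blocked at fork node Md ∈ conditioning set.
{Hm, Md} contains no descendant of Se and blocks every backdoor path.
Every element of {Hm, Md} is needed (dropping Hm leaves P1 open; dropping Md leaves P4 open), so no proper subset is valid.
Among all size-2 subsets of the eligible variables, only {Hm, Md} blocks every backdoor path, so it is the unique smallest valid adjustment set.

{Hm, Md}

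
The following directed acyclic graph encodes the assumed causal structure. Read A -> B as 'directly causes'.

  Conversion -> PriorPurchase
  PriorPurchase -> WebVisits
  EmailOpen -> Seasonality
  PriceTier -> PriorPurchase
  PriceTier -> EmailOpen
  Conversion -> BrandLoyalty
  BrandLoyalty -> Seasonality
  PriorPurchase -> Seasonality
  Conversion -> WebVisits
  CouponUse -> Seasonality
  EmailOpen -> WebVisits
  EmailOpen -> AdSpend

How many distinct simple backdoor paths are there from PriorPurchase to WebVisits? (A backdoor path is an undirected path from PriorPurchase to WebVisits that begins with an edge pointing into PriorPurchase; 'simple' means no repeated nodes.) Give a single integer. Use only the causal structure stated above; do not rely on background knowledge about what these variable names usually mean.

A backdoor path from PriorPurchase to WebVisits is any simple undirected path whose first edge points into PriorPurchase (i.e. leaves PriorPurchase via a parent).
Parents of PriorPurchase: {Conversion, PriceTier}.
Enumerating:
  P1: PriorPurchase <- Conversion -> WebVisits
  P2: PriorPurchase <- Conversion -> BrandLoyalty -> Seasonality <- EmailOpen -> WebVisits
  P3: PriorPurchase <- PriceTier -> EmailOpen -> WebVisits
  P4: PriorPurchase <- PriceTier -> EmailOpen -> Seasonality <- BrandLoyalty <- Conversion -> WebVisits
That exhausts the simple backdoor paths. Count: 4.

4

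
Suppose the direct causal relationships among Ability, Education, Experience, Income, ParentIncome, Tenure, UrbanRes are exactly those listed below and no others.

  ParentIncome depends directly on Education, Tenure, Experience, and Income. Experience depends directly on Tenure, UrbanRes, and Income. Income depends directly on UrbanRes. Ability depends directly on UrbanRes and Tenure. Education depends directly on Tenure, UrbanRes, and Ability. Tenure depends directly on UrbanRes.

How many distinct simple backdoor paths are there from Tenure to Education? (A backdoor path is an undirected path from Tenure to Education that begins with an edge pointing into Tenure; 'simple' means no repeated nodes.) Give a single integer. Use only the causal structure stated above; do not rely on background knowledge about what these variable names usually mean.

A backdoor path from Tenure to Education is any simple undirected path whose first edge points into Tenure (i.e. leaves Tenure via a parent).
Parents of Tenure: {UrbanRes}.
Enumerating:
  P1: Tenure <- UrbanRes -> Income -> Experience -> ParentIncome <- Education
  P2: Tenure <- UrbanRes -> Income -> ParentIncome <- Education
  P3: Tenure <- UrbanRes -> Ability -> Education
  P4: Tenure <- UrbanRes -> Education
  P5: Tenure <- UrbanRes -> Experience <- Income -> ParentIncome <- Education
  P6: Tenure <- UrbanRes -> Experience -> ParentIncome <- Education
That exhausts the simple backdoor paths. Count: 6.

6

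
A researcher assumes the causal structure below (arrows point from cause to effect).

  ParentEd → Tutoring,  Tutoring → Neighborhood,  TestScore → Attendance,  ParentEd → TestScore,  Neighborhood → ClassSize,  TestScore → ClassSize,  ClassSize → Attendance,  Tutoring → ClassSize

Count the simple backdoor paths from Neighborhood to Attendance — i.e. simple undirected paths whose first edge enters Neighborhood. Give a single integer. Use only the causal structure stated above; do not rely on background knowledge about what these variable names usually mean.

4

A backdoor path from Neighborhood to Attendance is any simple undirected path whose first edge points into Neighborhood (i.e. leaves Neighborhood via a parent).
Parents of Neighborhood: {Tutoring}.
Enumerating:
  P1: Neighborhood <- Tutoring <- ParentEd -> TestScore -> ClassSize -> Attendance
  P2: Neighborhood <- Tutoring <- ParentEd -> TestScore -> Attendance
  P3: Neighborhood <- Tutoring -> ClassSize <- TestScore -> Attendance
  P4: Neighborhood <- Tutoring -> ClassSize -> Attendance
That exhausts the simple backdoor paths. Count: 4.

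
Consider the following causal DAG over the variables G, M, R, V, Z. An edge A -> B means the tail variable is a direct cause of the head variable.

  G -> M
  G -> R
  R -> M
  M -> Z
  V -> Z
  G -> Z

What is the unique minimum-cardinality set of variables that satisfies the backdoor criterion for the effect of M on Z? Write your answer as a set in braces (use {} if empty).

Variables eligible for adjustment (non-descendants of M, excluding M and Z): {G, R, V}.
Backdoor paths from M to Z:
  P1: M <- G -> Z
  P2: M <- R <- G -> Z
The empty set is not sufficient: P1 (M <- G -> Z) has no collider blocking it and no conditioned non-collider, so it is open.
Try {G}:
  P1: blocked at fork node G ∈ conditioning set.
  P2: blocked at fork node G ∈ conditioning set.
{G} contains no descendant of M and blocks every backdoor path.
No other singleton works — e.g. {V} leaves P1 open — so {G} is the unique smallest valid adjustment set.

{G}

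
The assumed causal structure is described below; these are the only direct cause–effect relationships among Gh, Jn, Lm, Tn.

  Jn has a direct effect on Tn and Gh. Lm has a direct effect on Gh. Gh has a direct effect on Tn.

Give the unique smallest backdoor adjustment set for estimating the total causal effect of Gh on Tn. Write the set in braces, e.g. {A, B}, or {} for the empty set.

Variables eligible for adjustment (non-descendants of Gh, excluding Gh and Tn): {Jn, Lm}.
Backdoor paths from Gh to Tn:
  P1: Gh <- Jn -> Tn
The empty set is not sufficient: P1 (Gh <- Jn -> Tn) has no collider blocking it and no conditioned non-collider, so it is open.
Try {Jn}:
  P1: blocked at fork node Jn ∈ conditioning set.
{Jn} contains no descendant of Gh and blocks every backdoor path.
No other singleton works — e.g. {Lm} leaves P1 open — so {Jn} is the unique smallest valid adjustment set.

{Jn}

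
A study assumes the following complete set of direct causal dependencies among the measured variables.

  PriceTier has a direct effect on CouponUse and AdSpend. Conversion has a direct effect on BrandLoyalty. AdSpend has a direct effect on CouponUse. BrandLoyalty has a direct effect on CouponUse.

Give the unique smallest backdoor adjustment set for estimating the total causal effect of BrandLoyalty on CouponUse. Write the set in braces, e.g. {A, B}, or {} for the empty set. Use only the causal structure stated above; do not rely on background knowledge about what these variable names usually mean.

Variables eligible for adjustment (non-descendants of BrandLoyalty, excluding BrandLoyalty and CouponUse): {AdSpend, Conversion, PriceTier}.
Backdoor paths from BrandLoyalty to CouponUse:
  (none)
With no backdoor paths the empty set already satisfies the criterion, and it is trivially minimal.

{}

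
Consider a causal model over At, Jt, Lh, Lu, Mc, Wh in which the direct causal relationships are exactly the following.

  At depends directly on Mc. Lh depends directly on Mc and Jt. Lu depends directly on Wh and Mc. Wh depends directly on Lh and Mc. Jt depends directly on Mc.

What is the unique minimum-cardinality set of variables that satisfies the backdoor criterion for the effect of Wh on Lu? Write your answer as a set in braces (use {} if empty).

Variables eligible for adjustment (non-descendants of Wh, excluding Wh and Lu): {At, Jt, Lh, Mc}.
Backdoor paths from Wh to Lu:
  P1: Wh <- Mc -> Lu
  P2: Wh <- Lh <- Mc -> Lu
  P3: Wh <- Lh <- Jt <- Mc -> Lu
The empty set is not sufficient: P1 (Wh <- Mc -> Lu) has no collider blocking it and no conditioned non-collider, so it is open.
Try {Mc}:
  P1: blocked at fork node Mc ∈ conditioning set.
  P2: blocked at fork node Mc ∈ conditioning set.
  P3: blocked at fork node Mc ∈ conditioning set.
{Mc} contains no descendant of Wh and blocks every backdoor path.
No other singleton works — e.g. {Jt} leaves P1 open — so {Mc} is the unique smallest valid adjustment set.

{Mc}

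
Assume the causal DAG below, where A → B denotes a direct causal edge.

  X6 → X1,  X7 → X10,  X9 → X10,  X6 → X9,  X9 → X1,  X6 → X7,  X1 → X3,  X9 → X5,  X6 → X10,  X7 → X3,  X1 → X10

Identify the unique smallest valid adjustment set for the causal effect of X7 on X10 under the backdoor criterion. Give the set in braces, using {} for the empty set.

{X6}

Variables eligible for adjustment (non-descendants of X7, excluding X7 and X10): {X1, X5, X6, X9}.
Backdoor paths from X7 to X10:
  P1: X7 <- X6 -> X9 -> X1 -> X10
  P2: X7 <- X6 -> X9 -> X10
  P3: X7 <- X6 -> X1 <- X9 -> X10
  P4: X7 <- X6 -> X1 -> X10
  P5: X7 <- X6 -> X10
The empty set is not sufficient: P1 (X7 <- X6 -> X9 -> X1 -> X10) has no collider blocking it and no conditioned non-collider, so it is open.
Try {X6}:
  P1: blocked at fork node X6 ∈ conditioning set.
  P2: blocked at fork node X6 ∈ conditioning set.
  P3: blocked at fork node X6 ∈ conditioning set.
  P4: blocked at fork node X6 ∈ conditioning set.
  P5: blocked at fork node X6 ∈ conditioning set.
{X6} contains no descendant of X7 and blocks every backdoor path.
No other singleton works — e.g. {X9} leaves P4 open — so {X6} is the unique smallest valid adjustment set.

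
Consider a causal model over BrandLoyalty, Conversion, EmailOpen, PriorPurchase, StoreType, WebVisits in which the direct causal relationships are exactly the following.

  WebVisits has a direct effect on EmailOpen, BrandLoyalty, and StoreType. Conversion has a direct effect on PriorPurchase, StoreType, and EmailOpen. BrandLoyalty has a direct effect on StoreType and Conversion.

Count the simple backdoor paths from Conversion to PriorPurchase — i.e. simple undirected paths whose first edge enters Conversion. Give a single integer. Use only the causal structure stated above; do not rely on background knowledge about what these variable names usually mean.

A backdoor path from Conversion to PriorPurchase is any simple undirected path whose first edge points into Conversion (i.e. leaves Conversion via a parent).
Parents of Conversion: {BrandLoyalty}.
No simple path from any parent of Conversion reaches PriorPurchase without revisiting Conversion, so there are no backdoor paths.

0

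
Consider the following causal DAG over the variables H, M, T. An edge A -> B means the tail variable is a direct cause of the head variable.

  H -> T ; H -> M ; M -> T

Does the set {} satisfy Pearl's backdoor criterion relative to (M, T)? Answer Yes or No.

No

Backdoor paths from M to T (paths whose first edge points into M):
  P1: M <- H -> T
Condition 1 (no descendant of M in the set): holds — descendants of M are {T}; none are in {}.
Condition 2 (every backdoor path blocked by {}):
  P1: open — no interior node is in the conditioning set.
{} does not satisfy the backdoor criterion.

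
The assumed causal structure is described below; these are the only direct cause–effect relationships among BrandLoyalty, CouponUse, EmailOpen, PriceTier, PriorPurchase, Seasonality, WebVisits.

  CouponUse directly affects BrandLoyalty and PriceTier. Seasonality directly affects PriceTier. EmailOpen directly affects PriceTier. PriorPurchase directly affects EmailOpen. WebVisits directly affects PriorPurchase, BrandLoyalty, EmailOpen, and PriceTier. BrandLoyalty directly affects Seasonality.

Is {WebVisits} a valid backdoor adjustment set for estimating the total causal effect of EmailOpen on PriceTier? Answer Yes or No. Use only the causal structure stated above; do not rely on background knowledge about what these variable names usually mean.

Backdoor paths from EmailOpen to PriceTier (paths whose first edge points into EmailOpen):
  P1: EmailOpen <- WebVisits -> BrandLoyalty <- CouponUse -> PriceTier
  P2: EmailOpen <- WebVisits -> BrandLoyalty -> Seasonality -> PriceTier
  P3: EmailOpen <- WebVisits -> PriceTier
  P4: EmailOpen <- PriorPurchase <- WebVisits -> BrandLoyalty <- CouponUse -> PriceTier
  P5: EmailOpen <- PriorPurchase <- WebVisits -> BrandLoyalty -> Seasonality -> PriceTier
  P6: EmailOpen <- PriorPurchase <- WebVisits -> PriceTier
Condition 1 (no descendant of EmailOpen in the set): holds — descendants of EmailOpen are {PriceTier}; none are in {WebVisits}.
Condition 2 (every backdoor path blocked by {WebVisits}):
  P1: blocked at fork node WebVisits ∈ conditioning set.
  P2: blocked at fork node WebVisits ∈ conditioning set.
  P3: blocked at fork node WebVisits ∈ conditioning set.
  P4: blocked at fork node WebVisits ∈ conditioning set.
  P5: blocked at fork node WebVisits ∈ conditioning set.
  P6: blocked at fork node WebVisits ∈ conditioning set.
{WebVisits} satisfies the backdoor criterion.

Yes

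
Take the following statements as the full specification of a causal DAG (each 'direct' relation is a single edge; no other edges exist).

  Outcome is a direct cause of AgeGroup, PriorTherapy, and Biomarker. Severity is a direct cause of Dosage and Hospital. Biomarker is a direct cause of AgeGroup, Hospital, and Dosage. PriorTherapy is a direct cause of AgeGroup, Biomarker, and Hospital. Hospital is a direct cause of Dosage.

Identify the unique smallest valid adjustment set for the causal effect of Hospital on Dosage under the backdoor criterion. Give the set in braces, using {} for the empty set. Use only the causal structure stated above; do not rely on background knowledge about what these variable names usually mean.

{Biomarker, Severity}

Variables eligible for adjustment (non-descendants of Hospital, excluding Hospital and Dosage): {AgeGroup, Biomarker, Outcome, PriorTherapy, Severity}.
Backdoor paths from Hospital to Dosage:
  P1: Hospital <- Severity -> Dosage
  P2: Hospital <- PriorTherapy <- Outcome -> Biomarker -> Dosage
  P3: Hospital <- PriorTherapy <- Outcome -> AgeGroup <- Biomarker -> Dosage
  P4: Hospital <- PriorTherapy -> Biomarker -> Dosage
  P5: Hospital <- PriorTherapy -> AgeGroup <- Outcome -> Biomarker -> Dosage
  P6: Hospital <- PriorTherapy -> AgeGroup <- Biomarker -> Dosage
  P7: Hospital <- Biomarker -> Dosage
The empty set is not sufficient: P1 (Hospital <- Severity -> Dosage) has no collider blocking it and no conditioned non-collider, so it is open.
Try {Biomarker, Severity}:
  P1: blocked at fork node Severity ∈ conditioning set.
  P2: blocked at chain node Biomarker ∈ conditioning set.
  P3: blocked at collider AgeGroup (neither it nor any descendant is in the conditioning set).
  P4: blocked at chain node Biomarker ∈ conditioning set.
  P5: blocked at collider AgeGroup (neither it nor any descendant is in the conditioning set).
  P6: blocked at collider AgeGroup (neither it nor any descendant is in the conditioning set).
  P7: blocked at fork node Biomarker ∈ conditioning set.
{Biomarker, Severity} contains no descendant of Hospital and blocks every backdoor path.
Every element of {Biomarker, Severity} is needed (dropping Biomarker leaves P2 open; dropping Severity leaves P1 open), so no proper subset is valid.
Among all size-2 subsets of the eligible variables, only {Biomarker, Severity} blocks every backdoor path, so it is the unique smallest valid adjustment set.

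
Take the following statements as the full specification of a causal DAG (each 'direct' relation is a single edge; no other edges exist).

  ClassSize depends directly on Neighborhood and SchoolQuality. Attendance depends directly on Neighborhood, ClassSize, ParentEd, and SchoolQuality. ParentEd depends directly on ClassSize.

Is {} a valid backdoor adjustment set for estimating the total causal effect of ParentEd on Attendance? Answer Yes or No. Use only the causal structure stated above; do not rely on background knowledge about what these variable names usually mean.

Backdoor paths from ParentEd to Attendance (paths whose first edge points into ParentEd):
  P1: ParentEd <- ClassSize <- SchoolQuality -> Attendance
  P2: ParentEd <- ClassSize <- Neighborhood -> Attendance
  P3: ParentEd <- ClassSize -> Attendance
Condition 1 (no descendant of ParentEd in the set): holds — descendants of ParentEd are {Attendance}; none are in {}.
Condition 2 (every backdoor path blocked by {}):
  P1: open — no interior node is in the conditioning set.
  P2: open — no interior node is in the conditioning set.
  P3: open — no interior node is in the conditioning set.
{} does not satisfy the backdoor criterion.

No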